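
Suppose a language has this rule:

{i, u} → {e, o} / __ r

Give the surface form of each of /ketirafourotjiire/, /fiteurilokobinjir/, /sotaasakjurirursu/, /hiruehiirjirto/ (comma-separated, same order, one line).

keterafoorotjiere, fiteorilokobinjer, sotaasakjorerorsu, heruehierjerto

/ketirafourotjiire/: /i/ is a high vowel immediately before /r/, so it lowers to [e]. /u/ is a high vowel immediately before /r/, so it lowers to [o]. /i/ is a high vowel immediately before /r/, so it lowers to [e]. → [keterafoorotjiere].
/fiteurilokobinjir/: /u/ is a high vowel immediately before /r/, so it lowers to [o]. /i/ is a high vowel immediately before /r/, so it lowers to [e]. → [fiteorilokobinjer].
/sotaasakjurirursu/: /u/ is a high vowel immediately before /r/, so it lowers to [o]. /i/ is a high vowel immediately before /r/, so it lowers to [e]. /u/ is a high vowel immediately before /r/, so it lowers to [o]. → [sotaasakjorerorsu].
/hiruehiirjirto/: /i/ is a high vowel immediately before /r/, so it lowers to [e]. /i/ is a high vowel immediately before /r/, so it lowers to [e]. /i/ is a high vowel immediately before /r/, so it lowers to [e]. → [heruehierjerto].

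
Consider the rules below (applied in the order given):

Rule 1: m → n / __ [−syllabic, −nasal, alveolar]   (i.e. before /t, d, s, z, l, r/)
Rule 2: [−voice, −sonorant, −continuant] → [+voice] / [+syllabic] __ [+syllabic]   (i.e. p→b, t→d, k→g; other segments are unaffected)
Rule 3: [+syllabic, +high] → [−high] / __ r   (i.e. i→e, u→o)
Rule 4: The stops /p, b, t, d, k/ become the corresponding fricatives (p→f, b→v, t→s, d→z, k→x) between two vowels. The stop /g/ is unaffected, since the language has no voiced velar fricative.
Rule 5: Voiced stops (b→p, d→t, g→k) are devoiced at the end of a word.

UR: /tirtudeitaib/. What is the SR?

Rule 1 (nasal place assimilation): no segment meets the environment; /tirtudeitaib/ is unchanged.
Rule 2 (intervocalic voicing): /t/ is a voiceless stop between vowels /i/ and /a/, so it voices to [d]. /tirtudeitaib/ → tirtudeidaib.
Rule 3 (pre-rhotic lowering): /i/ is a high vowel immediately before /r/, so it lowers to [e]. /tirtudeidaib/ → tertudeidaib.
Rule 4 (intervocalic spirantization): /d/ is a stop between vowels /u/ and /e/, so it spirantizes to the fricative [z]. /d/ is a stop between vowels /i/ and /a/, so it spirantizes to the fricative [z]. /tertudeidaib/ → tertuzeizaib.
Rule 5 (final devoicing): /b/ is a voiced stop in word-final position, so it devoices to [p]. /tertuzeizaib/ → tertuzeizaip.

tertuzeizaip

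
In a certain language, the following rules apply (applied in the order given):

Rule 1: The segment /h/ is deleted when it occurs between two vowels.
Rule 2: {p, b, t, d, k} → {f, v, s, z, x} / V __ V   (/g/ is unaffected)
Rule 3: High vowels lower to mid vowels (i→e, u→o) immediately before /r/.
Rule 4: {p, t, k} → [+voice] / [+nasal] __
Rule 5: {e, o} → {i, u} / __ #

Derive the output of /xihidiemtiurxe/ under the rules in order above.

xiiziemdiorxi

Rule 1 (intervocalic h-deletion): /h/ occurs between vowels /i/ and /i/, so it deletes. /xihidiemtiurxe/ → xiidiemtiurxe.
Rule 2 (intervocalic spirantization): /d/ is a stop between vowels /i/ and /i/, so it spirantizes to the fricative [z]. /xiidiemtiurxe/ → xiiziemtiurxe.
Rule 3 (pre-rhotic lowering): /u/ is a high vowel immediately before /r/, so it lowers to [o]. /xiiziemtiurxe/ → xiiziemtiorxe.
Rule 4 (post-nasal voicing): /t/ is a voiceless stop immediately after the nasal /m/, so it voices to [d]. /xiiziemtiorxe/ → xiiziemdiorxe.
Rule 5 (final vowel raising): /e/ is a mid vowel in word-final position, so it raises to [i]. /xiiziemdiorxe/ → xiiziemdiorxi.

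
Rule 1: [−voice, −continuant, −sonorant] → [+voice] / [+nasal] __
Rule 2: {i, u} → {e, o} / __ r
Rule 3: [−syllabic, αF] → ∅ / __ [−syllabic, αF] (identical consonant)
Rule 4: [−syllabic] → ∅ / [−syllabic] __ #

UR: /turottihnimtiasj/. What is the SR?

Rule 1 (post-nasal voicing): /t/ is a voiceless stop immediately after the nasal /m/, so it voices to [d]. /turottihnimtiasj/ → turottihnimdiasj.
Rule 2 (pre-rhotic lowering): /u/ is a high vowel immediately before /r/, so it lowers to [o]. /turottihnimdiasj/ → torottihnimdiasj.
Rule 3 (degemination): /tt/ is a geminate; the first /t/ deletes. /torottihnimdiasj/ → torotihnimdiasj.
Rule 4 (final cluster simplification): /j/ is the second consonant of a word-final cluster /sj/, so it deletes. /torotihnimdiasj/ → torotihnimdias.

torotihnimdias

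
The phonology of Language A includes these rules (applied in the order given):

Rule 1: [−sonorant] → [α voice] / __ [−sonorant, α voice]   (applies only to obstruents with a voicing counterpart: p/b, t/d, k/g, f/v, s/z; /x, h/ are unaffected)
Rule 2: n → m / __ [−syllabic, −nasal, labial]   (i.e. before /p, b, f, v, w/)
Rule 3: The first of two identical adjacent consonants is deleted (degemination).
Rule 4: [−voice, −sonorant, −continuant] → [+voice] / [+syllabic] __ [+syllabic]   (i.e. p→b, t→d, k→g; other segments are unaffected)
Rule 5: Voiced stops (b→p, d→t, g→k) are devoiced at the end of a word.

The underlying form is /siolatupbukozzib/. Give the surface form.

sioladubugozip

Rule 1 (regressive voicing assimilation): /p/ precedes the voiced obstruent /b/, so it voices to [b] by assimilation. /siolatupbukozzib/ → siolatubbukozzib.
Rule 2 (nasal place assimilation): no segment meets the environment; /siolatubbukozzib/ is unchanged.
Rule 3 (degemination): /bb/ is a geminate; the first /b/ deletes. /zz/ is a geminate; the first /z/ deletes. /siolatubbukozzib/ → siolatubukozib.
Rule 4 (intervocalic voicing): /t/ is a voiceless stop between vowels /a/ and /u/, so it voices to [d]. /k/ is a voiceless stop between vowels /u/ and /o/, so it voices to [g]. /siolatubukozib/ → sioladubugozib.
Rule 5 (final devoicing): /b/ is a voiced stop in word-final position, so it devoices to [p]. /sioladubugozib/ → sioladubugozip.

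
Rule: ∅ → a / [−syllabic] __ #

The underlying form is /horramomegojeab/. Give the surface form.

the form ends in the consonant /b/, so [a] is inserted word-finally.
Surface form: [horramomegojeaba].

horramomegojeaba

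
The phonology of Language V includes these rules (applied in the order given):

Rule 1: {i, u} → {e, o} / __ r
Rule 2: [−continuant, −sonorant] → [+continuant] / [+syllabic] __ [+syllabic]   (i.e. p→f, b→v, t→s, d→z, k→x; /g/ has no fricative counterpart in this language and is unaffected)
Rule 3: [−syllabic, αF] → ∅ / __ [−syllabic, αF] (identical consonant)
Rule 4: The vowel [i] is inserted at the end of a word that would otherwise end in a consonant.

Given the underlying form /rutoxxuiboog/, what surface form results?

rusoxuivoogi

Rule 1 (pre-rhotic lowering): no segment meets the environment; /rutoxxuiboog/ is unchanged.
Rule 2 (intervocalic spirantization): /t/ is a stop between vowels /u/ and /o/, so it spirantizes to the fricative [s]. /b/ is a stop between vowels /i/ and /o/, so it spirantizes to the fricative [v]. /rutoxxuiboog/ → rusoxxuivoog.
Rule 3 (degemination): /xx/ is a geminate; the first /x/ deletes. /rusoxxuivoog/ → rusoxuivoog.
Rule 4 (final i-epenthesis): the form ends in the consonant /g/, so [i] is inserted word-finally. /rusoxuivoog/ → rusoxuivoogi.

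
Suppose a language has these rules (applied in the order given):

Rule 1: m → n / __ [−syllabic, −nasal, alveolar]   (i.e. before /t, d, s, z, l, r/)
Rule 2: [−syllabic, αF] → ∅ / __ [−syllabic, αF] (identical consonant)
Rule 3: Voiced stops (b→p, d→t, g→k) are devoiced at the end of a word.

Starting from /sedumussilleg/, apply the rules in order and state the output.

Rule 1 (nasal place assimilation): no segment meets the environment; /sedumussilleg/ is unchanged.
Rule 2 (degemination): /ss/ is a geminate; the first /s/ deletes. /ll/ is a geminate; the first /l/ deletes. /sedumussilleg/ → sedumusileg.
Rule 3 (final devoicing): /g/ is a voiced stop in word-final position, so it devoices to [k]. /sedumusileg/ → sedumusilek.

sedumusilek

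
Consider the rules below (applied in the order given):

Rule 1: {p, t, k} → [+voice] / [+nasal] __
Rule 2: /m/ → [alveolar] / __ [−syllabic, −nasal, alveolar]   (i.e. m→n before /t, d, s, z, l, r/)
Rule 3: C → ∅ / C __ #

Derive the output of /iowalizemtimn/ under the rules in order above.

Rule 1 (post-nasal voicing): /t/ is a voiceless stop immediately after the nasal /m/, so it voices to [d]. /iowalizemtimn/ → iowalizemdimn.
Rule 2 (nasal place assimilation): /m/ precedes the alveolar consonant /d/, so it assimilates in place to [n]. /iowalizemdimn/ → iowalizendimn.
Rule 3 (final cluster simplification): /n/ is the second consonant of a word-final cluster /mn/, so it deletes. /iowalizendimn/ → iowalizendim.

iowalizendim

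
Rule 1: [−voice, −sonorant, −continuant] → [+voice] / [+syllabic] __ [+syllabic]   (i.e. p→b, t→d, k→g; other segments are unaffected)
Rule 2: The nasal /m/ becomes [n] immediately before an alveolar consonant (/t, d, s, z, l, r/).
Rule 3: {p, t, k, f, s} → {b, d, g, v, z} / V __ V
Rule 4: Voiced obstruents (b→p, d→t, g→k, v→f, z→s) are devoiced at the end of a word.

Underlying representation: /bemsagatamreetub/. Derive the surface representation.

Rule 1 (intervocalic voicing): /t/ is a voiceless stop between vowels /a/ and /a/, so it voices to [d]. /t/ is a voiceless stop between vowels /e/ and /u/, so it voices to [d]. /bemsagatamreetub/ → bemsagadamreedub.
Rule 2 (nasal place assimilation): /m/ precedes the alveolar consonant /s/, so it assimilates in place to [n]. /m/ precedes the alveolar consonant /r/, so it assimilates in place to [n]. /bemsagadamreedub/ → bensagadanreedub.
Rule 3 (intervocalic voicing): no segment meets the environment; /bensagadanreedub/ is unchanged.
Rule 4 (final devoicing): /b/ is a voiced obstruent in word-final position, so it devoices to [p]. /bensagadanreedub/ → bensagadanreedup.

bensagadanreedup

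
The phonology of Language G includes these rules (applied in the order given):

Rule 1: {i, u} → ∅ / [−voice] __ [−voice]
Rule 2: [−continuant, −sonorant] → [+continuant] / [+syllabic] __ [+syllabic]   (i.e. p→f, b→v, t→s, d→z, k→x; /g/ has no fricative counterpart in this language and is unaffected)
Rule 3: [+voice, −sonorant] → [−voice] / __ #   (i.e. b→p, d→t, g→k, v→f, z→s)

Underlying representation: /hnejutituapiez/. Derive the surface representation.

Rule 1 (high vowel syncope): /i/ is a high vowel flanked by voiceless consonants /t/ and /t/, so it deletes. /hnejutituapiez/ → hnejuttuapiez.
Rule 2 (intervocalic spirantization): /p/ is a stop between vowels /a/ and /i/, so it spirantizes to the fricative [f]. /hnejuttuapiez/ → hnejuttuafiez.
Rule 3 (final devoicing): /z/ is a voiced obstruent in word-final position, so it devoices to [s]. /hnejuttuafiez/ → hnejuttuafies.

hnejuttuafies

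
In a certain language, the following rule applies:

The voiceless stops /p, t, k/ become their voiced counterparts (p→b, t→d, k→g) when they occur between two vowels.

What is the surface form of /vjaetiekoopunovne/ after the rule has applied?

vjaediegoobunovne

/t/ is a voiceless stop between vowels /e/ and /i/, so it voices to [d].
/k/ is a voiceless stop between vowels /e/ and /o/, so it voices to [g].
/p/ is a voiceless stop between vowels /o/ and /u/, so it voices to [b].
Surface form: [vjaediegoobunovne].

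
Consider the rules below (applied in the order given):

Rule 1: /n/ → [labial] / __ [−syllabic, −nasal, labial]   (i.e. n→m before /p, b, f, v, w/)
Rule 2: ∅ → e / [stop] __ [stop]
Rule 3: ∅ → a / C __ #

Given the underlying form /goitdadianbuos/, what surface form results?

goitedadiambuosa

Rule 1 (nasal place assimilation): /n/ precedes the labial consonant /b/, so it assimilates in place to [m]. /goitdadianbuos/ → goitdadiambuos.
Rule 2 (stop-cluster e-epenthesis): /t/ and /d/ form a stop–stop cluster, so [e] is inserted between them. /goitdadiambuos/ → goitedadiambuos.
Rule 3 (final a-epenthesis): the form ends in the consonant /s/, so [a] is inserted word-finally. /goitedadiambuos/ → goitedadiambuosa.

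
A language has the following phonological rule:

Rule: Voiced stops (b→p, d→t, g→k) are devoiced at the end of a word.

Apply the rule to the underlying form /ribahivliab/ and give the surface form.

Scanning /ribahivliab/: /b/ at position 3 is not in the conditioning environment; /b/ is a voiced stop in word-final position, so it devoices to [p].
Result: [ribahivliap].

ribahivliap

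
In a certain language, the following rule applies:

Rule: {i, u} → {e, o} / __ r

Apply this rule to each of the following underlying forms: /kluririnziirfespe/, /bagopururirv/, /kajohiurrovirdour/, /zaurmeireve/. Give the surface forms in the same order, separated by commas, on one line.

klorerinzierfespe, bagopororerv, kajohiorroverdoor, zaormeereve

/kluririnziirfespe/: /u/ is a high vowel immediately before /r/, so it lowers to [o]. /i/ is a high vowel immediately before /r/, so it lowers to [e]. /i/ is a high vowel immediately before /r/, so it lowers to [e]. → [klorerinzierfespe].
/bagopururirv/: /u/ is a high vowel immediately before /r/, so it lowers to [o]. /u/ is a high vowel immediately before /r/, so it lowers to [o]. /i/ is a high vowel immediately before /r/, so it lowers to [e]. → [bagopororerv].
/kajohiurrovirdour/: /u/ is a high vowel immediately before /r/, so it lowers to [o]. /i/ is a high vowel immediately before /r/, so it lowers to [e]. /u/ is a high vowel immediately before /r/, so it lowers to [o]. → [kajohiorroverdoor].
/zaurmeireve/: /u/ is a high vowel immediately before /r/, so it lowers to [o]. /i/ is a high vowel immediately before /r/, so it lowers to [e]. → [zaormeereve].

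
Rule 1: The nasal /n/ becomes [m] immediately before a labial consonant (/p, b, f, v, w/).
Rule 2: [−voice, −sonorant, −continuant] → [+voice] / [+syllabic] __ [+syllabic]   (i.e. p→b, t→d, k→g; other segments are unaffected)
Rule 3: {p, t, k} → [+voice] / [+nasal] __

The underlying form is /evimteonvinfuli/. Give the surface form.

Rule 1 (nasal place assimilation): /n/ precedes the labial consonant /v/, so it assimilates in place to [m]. /n/ precedes the labial consonant /f/, so it assimilates in place to [m]. /evimteonvinfuli/ → evimteomvimfuli.
Rule 2 (intervocalic voicing): no segment meets the environment; /evimteomvimfuli/ is unchanged.
Rule 3 (post-nasal voicing): /t/ is a voiceless stop immediately after the nasal /m/, so it voices to [d]. /evimteomvimfuli/ → evimdeomvimfuli.

evimdeomvimfuli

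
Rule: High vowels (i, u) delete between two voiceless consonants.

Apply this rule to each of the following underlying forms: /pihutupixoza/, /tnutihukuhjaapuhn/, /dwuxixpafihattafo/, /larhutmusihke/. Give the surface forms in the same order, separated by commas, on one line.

/pihutupixoza/: /i/ is a high vowel flanked by voiceless consonants /p/ and /h/, so it deletes. /u/ is a high vowel flanked by voiceless consonants /h/ and /t/, so it deletes. /u/ is a high vowel flanked by voiceless consonants /t/ and /p/, so it deletes. /i/ is a high vowel flanked by voiceless consonants /p/ and /x/, so it deletes. → [phtpxoza].
/tnutihukuhjaapuhn/: /i/ is a high vowel flanked by voiceless consonants /t/ and /h/, so it deletes. /u/ is a high vowel flanked by voiceless consonants /h/ and /k/, so it deletes. /u/ is a high vowel flanked by voiceless consonants /k/ and /h/, so it deletes. /u/ is a high vowel flanked by voiceless consonants /p/ and /h/, so it deletes. → [tnuthkhjaaphn].
/dwuxixpafihattafo/: /i/ is a high vowel flanked by voiceless consonants /x/ and /x/, so it deletes. /i/ is a high vowel flanked by voiceless consonants /f/ and /h/, so it deletes. → [dwuxxpafhattafo].
/larhutmusihke/: /u/ is a high vowel flanked by voiceless consonants /h/ and /t/, so it deletes. /i/ is a high vowel flanked by voiceless consonants /s/ and /h/, so it deletes. → [larhtmushke].

phtpxoza, tnuthkhjaaphn, dwuxxpafhattafo, larhtmushke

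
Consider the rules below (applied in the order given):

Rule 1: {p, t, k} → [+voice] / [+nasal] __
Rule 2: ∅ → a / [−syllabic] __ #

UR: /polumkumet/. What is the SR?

polumgumeta

Rule 1 (post-nasal voicing): /k/ is a voiceless stop immediately after the nasal /m/, so it voices to [g]. /polumkumet/ → polumgumet.
Rule 2 (final a-epenthesis): the form ends in the consonant /t/, so [a] is inserted word-finally. /polumgumet/ → polumgumeta.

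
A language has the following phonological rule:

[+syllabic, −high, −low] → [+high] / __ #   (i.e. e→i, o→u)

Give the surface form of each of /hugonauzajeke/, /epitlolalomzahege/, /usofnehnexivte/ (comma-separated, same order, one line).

/hugonauzajeke/: /e/ is a mid vowel in word-final position, so it raises to [i]. → [hugonauzajeki].
/epitlolalomzahege/: /e/ is a mid vowel in word-final position, so it raises to [i]. → [epitlolalomzahegi].
/usofnehnexivte/: /e/ is a mid vowel in word-final position, so it raises to [i]. → [usofnehnexivti].

hugonauzajeki, epitlolalomzahegi, usofnehnexivti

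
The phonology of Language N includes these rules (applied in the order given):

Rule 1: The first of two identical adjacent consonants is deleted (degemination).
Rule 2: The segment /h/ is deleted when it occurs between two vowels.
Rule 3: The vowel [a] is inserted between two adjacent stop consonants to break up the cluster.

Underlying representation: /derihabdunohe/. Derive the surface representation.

Rule 1 (degemination): no segment meets the environment; /derihabdunohe/ is unchanged.
Rule 2 (intervocalic h-deletion): /h/ occurs between vowels /i/ and /a/, so it deletes. /h/ occurs between vowels /o/ and /e/, so it deletes. /derihabdunohe/ → deriabdunoe.
Rule 3 (stop-cluster a-epenthesis): /b/ and /d/ form a stop–stop cluster, so [a] is inserted between them. /deriabdunoe/ → deriabadunoe.

deriabadunoe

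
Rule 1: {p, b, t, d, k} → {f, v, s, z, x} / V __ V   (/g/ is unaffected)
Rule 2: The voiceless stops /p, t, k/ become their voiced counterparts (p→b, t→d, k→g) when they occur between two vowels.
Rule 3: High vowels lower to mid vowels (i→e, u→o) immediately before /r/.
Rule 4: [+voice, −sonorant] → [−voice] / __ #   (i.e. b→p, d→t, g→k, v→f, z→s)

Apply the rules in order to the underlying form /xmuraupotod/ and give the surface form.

Rule 1 (intervocalic spirantization): /p/ is a stop between vowels /u/ and /o/, so it spirantizes to the fricative [f]. /t/ is a stop between vowels /o/ and /o/, so it spirantizes to the fricative [s]. /xmuraupotod/ → xmuraufosod.
Rule 2 (intervocalic voicing): no segment meets the environment; /xmuraufosod/ is unchanged.
Rule 3 (pre-rhotic lowering): /u/ is a high vowel immediately before /r/, so it lowers to [o]. /xmuraufosod/ → xmoraufosod.
Rule 4 (final devoicing): /d/ is a voiced obstruent in word-final position, so it devoices to [t]. /xmoraufosod/ → xmoraufosot.

xmoraufosot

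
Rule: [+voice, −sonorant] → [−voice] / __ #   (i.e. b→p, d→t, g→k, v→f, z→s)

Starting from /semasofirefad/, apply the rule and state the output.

semasofirefat

/d/ is a voiced obstruent in word-final position, so it devoices to [t].
Surface form: [semasofirefat].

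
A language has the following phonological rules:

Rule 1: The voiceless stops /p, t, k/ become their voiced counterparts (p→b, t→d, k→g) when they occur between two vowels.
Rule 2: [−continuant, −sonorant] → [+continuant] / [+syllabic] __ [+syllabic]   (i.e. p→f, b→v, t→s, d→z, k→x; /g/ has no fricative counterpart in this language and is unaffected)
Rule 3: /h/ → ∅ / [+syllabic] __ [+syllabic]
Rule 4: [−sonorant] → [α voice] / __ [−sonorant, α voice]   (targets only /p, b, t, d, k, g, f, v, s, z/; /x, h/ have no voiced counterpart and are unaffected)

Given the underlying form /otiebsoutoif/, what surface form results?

Rule 1 (intervocalic voicing): /t/ is a voiceless stop between vowels /o/ and /i/, so it voices to [d]. /t/ is a voiceless stop between vowels /u/ and /o/, so it voices to [d]. /otiebsoutoif/ → odiebsoudoif.
Rule 2 (intervocalic spirantization): /d/ is a stop between vowels /o/ and /i/, so it spirantizes to the fricative [z]. /d/ is a stop between vowels /u/ and /o/, so it spirantizes to the fricative [z]. /odiebsoudoif/ → oziebsouzoif.
Rule 3 (intervocalic h-deletion): no segment meets the environment; /oziebsouzoif/ is unchanged.
Rule 4 (regressive voicing assimilation): /b/ precedes the voiceless obstruent /s/, so it devoices to [p] by assimilation. /oziebsouzoif/ → oziepsouzoif.

oziepsouzoif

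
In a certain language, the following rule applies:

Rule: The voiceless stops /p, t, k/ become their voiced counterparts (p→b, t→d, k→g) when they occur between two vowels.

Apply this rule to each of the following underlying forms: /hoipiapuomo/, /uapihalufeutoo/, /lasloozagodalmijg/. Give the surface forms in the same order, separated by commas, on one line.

/hoipiapuomo/: /p/ is a voiceless stop between vowels /i/ and /i/, so it voices to [b]. /p/ is a voiceless stop between vowels /a/ and /u/, so it voices to [b]. → [hoibiabuomo].
/uapihalufeutoo/: /p/ is a voiceless stop between vowels /a/ and /i/, so it voices to [b]. /t/ is a voiceless stop between vowels /u/ and /o/, so it voices to [d]. → [uabihalufeudoo].
/lasloozagodalmijg/: the rule's environment is not met; surfaces unchanged as [lasloozagodalmijg].

hoibiabuomo, uabihalufeudoo, lasloozagodalmijg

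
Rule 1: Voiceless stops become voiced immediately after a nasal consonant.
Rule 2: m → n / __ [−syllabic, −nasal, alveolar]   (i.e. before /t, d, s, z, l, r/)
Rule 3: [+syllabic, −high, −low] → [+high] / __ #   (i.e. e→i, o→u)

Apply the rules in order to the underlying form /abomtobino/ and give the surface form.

Rule 1 (post-nasal voicing): /t/ is a voiceless stop immediately after the nasal /m/, so it voices to [d]. /abomtobino/ → abomdobino.
Rule 2 (nasal place assimilation): /m/ precedes the alveolar consonant /d/, so it assimilates in place to [n]. /abomdobino/ → abondobino.
Rule 3 (final vowel raising): /o/ is a mid vowel in word-final position, so it raises to [u]. /abondobino/ → abondobinu.

abondobinu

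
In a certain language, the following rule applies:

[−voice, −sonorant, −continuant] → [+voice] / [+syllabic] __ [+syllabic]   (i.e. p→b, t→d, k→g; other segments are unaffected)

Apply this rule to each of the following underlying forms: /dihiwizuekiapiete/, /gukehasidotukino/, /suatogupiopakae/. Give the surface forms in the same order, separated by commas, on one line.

/dihiwizuekiapiete/: /k/ is a voiceless stop between vowels /e/ and /i/, so it voices to [g]. /p/ is a voiceless stop between vowels /a/ and /i/, so it voices to [b]. /t/ is a voiceless stop between vowels /e/ and /e/, so it voices to [d]. → [dihiwizuegiabiede].
/gukehasidotukino/: /k/ is a voiceless stop between vowels /u/ and /e/, so it voices to [g]. /t/ is a voiceless stop between vowels /o/ and /u/, so it voices to [d]. /k/ is a voiceless stop between vowels /u/ and /i/, so it voices to [g]. → [gugehasidodugino].
/suatogupiopakae/: /t/ is a voiceless stop between vowels /a/ and /o/, so it voices to [d]. /p/ is a voiceless stop between vowels /u/ and /i/, so it voices to [b]. /p/ is a voiceless stop between vowels /o/ and /a/, so it voices to [b]. /k/ is a voiceless stop between vowels /a/ and /a/, so it voices to [g]. → [suadogubiobagae].

dihiwizuegiabiede, gugehasidodugino, suadogubiobagae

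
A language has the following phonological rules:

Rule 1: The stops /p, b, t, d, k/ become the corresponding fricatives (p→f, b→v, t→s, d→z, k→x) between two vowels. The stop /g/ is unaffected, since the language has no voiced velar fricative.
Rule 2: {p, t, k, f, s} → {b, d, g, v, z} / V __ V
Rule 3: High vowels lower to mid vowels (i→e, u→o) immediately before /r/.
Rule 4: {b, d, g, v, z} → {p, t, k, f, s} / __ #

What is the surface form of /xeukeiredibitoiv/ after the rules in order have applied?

xeuxeerezivizoif

Rule 1 (intervocalic spirantization): /k/ is a stop between vowels /u/ and /e/, so it spirantizes to the fricative [x]. /d/ is a stop between vowels /e/ and /i/, so it spirantizes to the fricative [z]. /b/ is a stop between vowels /i/ and /i/, so it spirantizes to the fricative [v]. /t/ is a stop between vowels /i/ and /o/, so it spirantizes to the fricative [s]. /xeukeiredibitoiv/ → xeuxeirezivisoiv.
Rule 2 (intervocalic voicing): /s/ is a voiceless obstruent between vowels /i/ and /o/, so it voices to [z]. /xeuxeirezivisoiv/ → xeuxeirezivizoiv.
Rule 3 (pre-rhotic lowering): /i/ is a high vowel immediately before /r/, so it lowers to [e]. /xeuxeirezivizoiv/ → xeuxeerezivizoiv.
Rule 4 (final devoicing): /v/ is a voiced obstruent in word-final position, so it devoices to [f]. /xeuxeerezivizoiv/ → xeuxeerezivizoif.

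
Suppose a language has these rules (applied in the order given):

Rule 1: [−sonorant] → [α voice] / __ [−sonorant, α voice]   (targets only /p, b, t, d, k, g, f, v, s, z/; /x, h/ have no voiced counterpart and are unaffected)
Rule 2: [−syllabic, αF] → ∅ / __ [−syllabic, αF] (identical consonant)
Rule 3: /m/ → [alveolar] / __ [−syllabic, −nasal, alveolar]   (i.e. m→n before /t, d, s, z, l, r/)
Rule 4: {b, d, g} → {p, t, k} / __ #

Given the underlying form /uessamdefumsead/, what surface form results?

Rule 1 (regressive voicing assimilation): no segment meets the environment; /uessamdefumsead/ is unchanged.
Rule 2 (degemination): /ss/ is a geminate; the first /s/ deletes. /uessamdefumsead/ → uesamdefumsead.
Rule 3 (nasal place assimilation): /m/ precedes the alveolar consonant /d/, so it assimilates in place to [n]. /m/ precedes the alveolar consonant /s/, so it assimilates in place to [n]. /uesamdefumsead/ → uesandefunsead.
Rule 4 (final devoicing): /d/ is a voiced stop in word-final position, so it devoices to [t]. /uesandefunsead/ → uesandefunseat.

uesandefunseat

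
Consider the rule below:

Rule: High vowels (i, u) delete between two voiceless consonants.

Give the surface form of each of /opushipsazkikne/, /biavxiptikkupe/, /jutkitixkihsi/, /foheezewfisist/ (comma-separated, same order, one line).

opshpsazkkne, biavxptkkpe, jutktxkhsi, foheezewfsst

/opushipsazkikne/: /u/ is a high vowel flanked by voiceless consonants /p/ and /s/, so it deletes. /i/ is a high vowel flanked by voiceless consonants /h/ and /p/, so it deletes. /i/ is a high vowel flanked by voiceless consonants /k/ and /k/, so it deletes. → [opshpsazkkne].
/biavxiptikkupe/: /i/ is a high vowel flanked by voiceless consonants /x/ and /p/, so it deletes. /i/ is a high vowel flanked by voiceless consonants /t/ and /k/, so it deletes. /u/ is a high vowel flanked by voiceless consonants /k/ and /p/, so it deletes. → [biavxptkkpe].
/jutkitixkihsi/: /i/ is a high vowel flanked by voiceless consonants /k/ and /t/, so it deletes. /i/ is a high vowel flanked by voiceless consonants /t/ and /x/, so it deletes. /i/ is a high vowel flanked by voiceless consonants /k/ and /h/, so it deletes. → [jutktxkhsi].
/foheezewfisist/: /i/ is a high vowel flanked by voiceless consonants /f/ and /s/, so it deletes. /i/ is a high vowel flanked by voiceless consonants /s/ and /s/, so it deletes. → [foheezewfsst].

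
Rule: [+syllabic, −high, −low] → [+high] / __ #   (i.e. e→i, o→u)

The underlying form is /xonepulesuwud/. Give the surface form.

No segment of /xonepulesuwud/ meets the structural description of the rule, so the form surfaces unchanged.

xonepulesuwud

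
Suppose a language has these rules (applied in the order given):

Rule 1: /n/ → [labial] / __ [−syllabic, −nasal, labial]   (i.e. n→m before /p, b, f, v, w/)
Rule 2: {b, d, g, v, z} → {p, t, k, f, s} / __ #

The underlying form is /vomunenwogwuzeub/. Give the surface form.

vomunemwogwuzeup

Rule 1 (nasal place assimilation): /n/ precedes the labial consonant /w/, so it assimilates in place to [m]. /vomunenwogwuzeub/ → vomunemwogwuzeub.
Rule 2 (final devoicing): /b/ is a voiced obstruent in word-final position, so it devoices to [p]. /vomunemwogwuzeub/ → vomunemwogwuzeup.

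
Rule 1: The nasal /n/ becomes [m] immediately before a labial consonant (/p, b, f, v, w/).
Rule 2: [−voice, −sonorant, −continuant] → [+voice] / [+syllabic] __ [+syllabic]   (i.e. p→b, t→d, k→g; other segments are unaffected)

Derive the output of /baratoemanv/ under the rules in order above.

Rule 1 (nasal place assimilation): /n/ precedes the labial consonant /v/, so it assimilates in place to [m]. /baratoemanv/ → baratoemamv.
Rule 2 (intervocalic voicing): /t/ is a voiceless stop between vowels /a/ and /o/, so it voices to [d]. /baratoemamv/ → baradoemamv.

baradoemamv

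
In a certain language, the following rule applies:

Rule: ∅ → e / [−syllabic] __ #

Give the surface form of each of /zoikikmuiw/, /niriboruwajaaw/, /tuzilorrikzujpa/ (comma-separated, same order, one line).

/zoikikmuiw/: the form ends in the consonant /w/, so [e] is inserted word-finally. → [zoikikmuiwe].
/niriboruwajaaw/: the form ends in the consonant /w/, so [e] is inserted word-finally. → [niriboruwajaawe].
/tuzilorrikzujpa/: the rule's environment is not met; surfaces unchanged as [tuzilorrikzujpa].

zoikikmuiwe, niriboruwajaawe, tuzilorrikzujpa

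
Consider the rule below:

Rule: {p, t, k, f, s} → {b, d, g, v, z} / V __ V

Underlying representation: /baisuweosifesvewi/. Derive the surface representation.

/s/ is a voiceless obstruent between vowels /i/ and /u/, so it voices to [z].
/s/ is a voiceless obstruent between vowels /o/ and /i/, so it voices to [z].
/f/ is a voiceless obstruent between vowels /i/ and /e/, so it voices to [v].
The other instance of /s/ does not occur in the required environment and remains unchanged.
Surface form: [baizuweozivesvewi].

baizuweozivesvewi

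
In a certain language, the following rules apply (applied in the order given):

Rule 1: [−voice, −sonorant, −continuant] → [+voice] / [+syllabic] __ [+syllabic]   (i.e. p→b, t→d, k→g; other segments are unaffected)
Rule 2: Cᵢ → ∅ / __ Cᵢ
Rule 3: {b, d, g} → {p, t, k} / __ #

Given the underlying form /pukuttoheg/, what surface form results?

pugutohek

Rule 1 (intervocalic voicing): /k/ is a voiceless stop between vowels /u/ and /u/, so it voices to [g]. /pukuttoheg/ → puguttoheg.
Rule 2 (degemination): /tt/ is a geminate; the first /t/ deletes. /puguttoheg/ → pugutoheg.
Rule 3 (final devoicing): /g/ is a voiced stop in word-final position, so it devoices to [k]. /pugutoheg/ → pugutohek.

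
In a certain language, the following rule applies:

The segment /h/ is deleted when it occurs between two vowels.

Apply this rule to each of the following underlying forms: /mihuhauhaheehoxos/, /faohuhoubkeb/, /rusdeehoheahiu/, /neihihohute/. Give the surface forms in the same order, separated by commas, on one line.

miuauaeeoxos, faououbkeb, rusdeeoeaiu, neiioute

/mihuhauhaheehoxos/: /h/ occurs between vowels /i/ and /u/, so it deletes. /h/ occurs between vowels /u/ and /a/, so it deletes. /h/ occurs between vowels /u/ and /a/, so it deletes. /h/ occurs between vowels /a/ and /e/, so it deletes. /h/ occurs between vowels /e/ and /o/, so it deletes. → [miuauaeeoxos].
/faohuhoubkeb/: /h/ occurs between vowels /o/ and /u/, so it deletes. /h/ occurs between vowels /u/ and /o/, so it deletes. → [faououbkeb].
/rusdeehoheahiu/: /h/ occurs between vowels /e/ and /o/, so it deletes. /h/ occurs between vowels /o/ and /e/, so it deletes. /h/ occurs between vowels /a/ and /i/, so it deletes. → [rusdeeoeaiu].
/neihihohute/: /h/ occurs between vowels /i/ and /i/, so it deletes. /h/ occurs between vowels /i/ and /o/, so it deletes. /h/ occurs between vowels /o/ and /u/, so it deletes. → [neiioute].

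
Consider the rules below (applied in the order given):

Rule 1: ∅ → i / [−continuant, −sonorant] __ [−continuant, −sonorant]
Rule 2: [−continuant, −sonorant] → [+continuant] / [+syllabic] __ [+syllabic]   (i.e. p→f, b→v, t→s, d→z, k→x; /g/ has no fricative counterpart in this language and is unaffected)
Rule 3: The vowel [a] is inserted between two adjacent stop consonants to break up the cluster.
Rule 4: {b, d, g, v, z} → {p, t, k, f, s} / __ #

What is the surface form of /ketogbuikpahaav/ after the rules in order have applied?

kesogivuixifahaaf

Rule 1 (stop-cluster i-epenthesis): /g/ and /b/ form a stop–stop cluster, so [i] is inserted between them. /k/ and /p/ form a stop–stop cluster, so [i] is inserted between them. /ketogbuikpahaav/ → ketogibuikipahaav.
Rule 2 (intervocalic spirantization): /t/ is a stop between vowels /e/ and /o/, so it spirantizes to the fricative [s]. /b/ is a stop between vowels /i/ and /u/, so it spirantizes to the fricative [v]. /k/ is a stop between vowels /i/ and /i/, so it spirantizes to the fricative [x]. /p/ is a stop between vowels /i/ and /a/, so it spirantizes to the fricative [f]. /ketogibuikipahaav/ → kesogivuixifahaav.
Rule 3 (stop-cluster a-epenthesis): no segment meets the environment; /kesogivuixifahaav/ is unchanged.
Rule 4 (final devoicing): /v/ is a voiced obstruent in word-final position, so it devoices to [f]. /kesogivuixifahaav/ → kesogivuixifahaaf.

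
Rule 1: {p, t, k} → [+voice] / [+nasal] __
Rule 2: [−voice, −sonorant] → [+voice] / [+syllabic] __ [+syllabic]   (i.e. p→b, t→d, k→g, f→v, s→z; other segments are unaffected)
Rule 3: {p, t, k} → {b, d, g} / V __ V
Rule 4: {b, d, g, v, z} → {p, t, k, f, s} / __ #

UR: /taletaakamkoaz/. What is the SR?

taledaagamgoas

Rule 1 (post-nasal voicing): /k/ is a voiceless stop immediately after the nasal /m/, so it voices to [g]. /taletaakamkoaz/ → taletaakamgoaz.
Rule 2 (intervocalic voicing): /t/ is a voiceless obstruent between vowels /e/ and /a/, so it voices to [d]. /k/ is a voiceless obstruent between vowels /a/ and /a/, so it voices to [g]. /taletaakamgoaz/ → taledaagamgoaz.
Rule 3 (intervocalic voicing): no segment meets the environment; /taledaagamgoaz/ is unchanged.
Rule 4 (final devoicing): /z/ is a voiced obstruent in word-final position, so it devoices to [s]. /taledaagamgoaz/ → taledaagamgoas.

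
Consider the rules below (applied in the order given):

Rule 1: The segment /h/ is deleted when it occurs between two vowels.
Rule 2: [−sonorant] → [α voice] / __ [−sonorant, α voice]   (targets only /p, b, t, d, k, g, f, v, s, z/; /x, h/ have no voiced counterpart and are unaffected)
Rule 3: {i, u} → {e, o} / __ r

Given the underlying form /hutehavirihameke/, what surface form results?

huteaveriameke

Rule 1 (intervocalic h-deletion): /h/ occurs between vowels /e/ and /a/, so it deletes. /h/ occurs between vowels /i/ and /a/, so it deletes. /hutehavirihameke/ → huteaviriameke.
Rule 2 (regressive voicing assimilation): no segment meets the environment; /huteaviriameke/ is unchanged.
Rule 3 (pre-rhotic lowering): /i/ is a high vowel immediately before /r/, so it lowers to [e]. /huteaviriameke/ → huteaveriameke.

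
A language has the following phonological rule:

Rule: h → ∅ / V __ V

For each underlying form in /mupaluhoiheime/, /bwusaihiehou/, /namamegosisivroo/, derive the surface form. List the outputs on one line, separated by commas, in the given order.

mupaluoieime, bwusaiieou, namamegosisivroo

/mupaluhoiheime/: /h/ occurs between vowels /u/ and /o/, so it deletes. /h/ occurs between vowels /i/ and /e/, so it deletes. → [mupaluoieime].
/bwusaihiehou/: /h/ occurs between vowels /i/ and /i/, so it deletes. /h/ occurs between vowels /e/ and /o/, so it deletes. → [bwusaiieou].
/namamegosisivroo/: the rule's environment is not met; surfaces unchanged as [namamegosisivroo].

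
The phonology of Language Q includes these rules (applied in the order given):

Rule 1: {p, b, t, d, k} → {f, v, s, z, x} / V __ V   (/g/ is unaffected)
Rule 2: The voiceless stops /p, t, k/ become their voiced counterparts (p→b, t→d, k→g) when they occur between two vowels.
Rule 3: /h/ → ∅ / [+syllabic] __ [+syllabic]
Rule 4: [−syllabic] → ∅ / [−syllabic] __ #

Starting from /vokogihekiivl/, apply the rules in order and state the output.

voxogiexiiv

Rule 1 (intervocalic spirantization): /k/ is a stop between vowels /o/ and /o/, so it spirantizes to the fricative [x]. /k/ is a stop between vowels /e/ and /i/, so it spirantizes to the fricative [x]. /vokogihekiivl/ → voxogihexiivl.
Rule 2 (intervocalic voicing): no segment meets the environment; /voxogihexiivl/ is unchanged.
Rule 3 (intervocalic h-deletion): /h/ occurs between vowels /i/ and /e/, so it deletes. /voxogihexiivl/ → voxogiexiivl.
Rule 4 (final cluster simplification): /l/ is the second consonant of a word-final cluster /vl/, so it deletes. /voxogiexiivl/ → voxogiexiiv.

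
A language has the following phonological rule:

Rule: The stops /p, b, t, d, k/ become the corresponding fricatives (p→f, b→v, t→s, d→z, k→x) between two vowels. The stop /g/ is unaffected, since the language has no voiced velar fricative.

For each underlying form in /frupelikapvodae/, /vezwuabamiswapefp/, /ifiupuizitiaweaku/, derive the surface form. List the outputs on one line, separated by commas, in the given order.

/frupelikapvodae/: /p/ is a stop between vowels /u/ and /e/, so it spirantizes to the fricative [f]. /k/ is a stop between vowels /i/ and /a/, so it spirantizes to the fricative [x]. /d/ is a stop between vowels /o/ and /a/, so it spirantizes to the fricative [z]. → [frufelixapvozae].
/vezwuabamiswapefp/: /b/ is a stop between vowels /a/ and /a/, so it spirantizes to the fricative [v]. /p/ is a stop between vowels /a/ and /e/, so it spirantizes to the fricative [f]. → [vezwuavamiswafefp].
/ifiupuizitiaweaku/: /p/ is a stop between vowels /u/ and /u/, so it spirantizes to the fricative [f]. /t/ is a stop between vowels /i/ and /i/, so it spirantizes to the fricative [s]. /k/ is a stop between vowels /a/ and /u/, so it spirantizes to the fricative [x]. → [ifiufuizisiaweaxu].

frufelixapvozae, vezwuavamiswafefp, ifiufuizisiaweaxu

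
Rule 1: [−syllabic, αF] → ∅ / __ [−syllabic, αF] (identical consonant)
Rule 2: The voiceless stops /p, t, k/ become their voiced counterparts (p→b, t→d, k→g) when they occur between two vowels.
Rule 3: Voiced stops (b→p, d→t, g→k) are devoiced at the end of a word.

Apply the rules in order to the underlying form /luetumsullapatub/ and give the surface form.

luedumsulabadup

Rule 1 (degemination): /ll/ is a geminate; the first /l/ deletes. /luetumsullapatub/ → luetumsulapatub.
Rule 2 (intervocalic voicing): /t/ is a voiceless stop between vowels /e/ and /u/, so it voices to [d]. /p/ is a voiceless stop between vowels /a/ and /a/, so it voices to [b]. /t/ is a voiceless stop between vowels /a/ and /u/, so it voices to [d]. /luetumsulapatub/ → luedumsulabadub.
Rule 3 (final devoicing): /b/ is a voiced stop in word-final position, so it devoices to [p]. /luedumsulabadub/ → luedumsulabadup.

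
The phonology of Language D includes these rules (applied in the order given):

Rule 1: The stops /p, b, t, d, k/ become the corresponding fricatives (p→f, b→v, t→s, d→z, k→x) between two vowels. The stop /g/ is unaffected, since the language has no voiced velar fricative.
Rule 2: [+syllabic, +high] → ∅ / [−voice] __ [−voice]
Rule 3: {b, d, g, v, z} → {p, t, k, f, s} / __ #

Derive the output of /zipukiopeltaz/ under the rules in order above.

Rule 1 (intervocalic spirantization): /p/ is a stop between vowels /i/ and /u/, so it spirantizes to the fricative [f]. /k/ is a stop between vowels /u/ and /i/, so it spirantizes to the fricative [x]. /p/ is a stop between vowels /o/ and /e/, so it spirantizes to the fricative [f]. /zipukiopeltaz/ → zifuxiofeltaz.
Rule 2 (high vowel syncope): /u/ is a high vowel flanked by voiceless consonants /f/ and /x/, so it deletes. /zifuxiofeltaz/ → zifxiofeltaz.
Rule 3 (final devoicing): /z/ is a voiced obstruent in word-final position, so it devoices to [s]. /zifxiofeltaz/ → zifxiofeltas.

zifxiofeltas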